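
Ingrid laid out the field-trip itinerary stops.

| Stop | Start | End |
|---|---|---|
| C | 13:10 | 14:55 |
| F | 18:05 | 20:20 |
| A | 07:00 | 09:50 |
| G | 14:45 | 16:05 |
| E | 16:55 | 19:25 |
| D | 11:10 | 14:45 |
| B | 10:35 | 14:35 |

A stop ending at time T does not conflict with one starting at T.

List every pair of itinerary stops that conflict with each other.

Two intervals overlap when each starts before the other ends.
Sorted by start: A, B, D, C, G, E, F.
B starts after A ends, so A has no further overlaps.
D starts before B ends → B and D overlap.
C starts before B ends → B and C overlap.
G starts after B ends, so B has no further overlaps.
C starts before D ends → D and C overlap.
G starts exactly when D ends (back-to-back, no overlap), so D has no further overlaps.
G starts before C ends → C and G overlap.
E starts after C ends, so C has no further overlaps.
E starts after G ends, so G has no further overlaps.
F starts before E ends → E and F overlap.

B & C, B & D, C & D, C & G, E & F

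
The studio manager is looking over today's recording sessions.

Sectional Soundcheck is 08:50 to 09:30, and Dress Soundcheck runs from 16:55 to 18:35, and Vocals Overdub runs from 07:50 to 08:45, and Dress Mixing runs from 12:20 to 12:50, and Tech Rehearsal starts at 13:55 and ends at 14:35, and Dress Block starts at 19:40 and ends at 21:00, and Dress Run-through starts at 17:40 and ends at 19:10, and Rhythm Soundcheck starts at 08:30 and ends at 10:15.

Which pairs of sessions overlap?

Dress Run-through & Dress Soundcheck, Rhythm Soundcheck & Sectional Soundcheck, Rhythm Soundcheck & Vocals Overdub

Two intervals overlap when each starts before the other ends.
Sorted by start: Vocals Overdub, Rhythm Soundcheck, Sectional Soundcheck, Dress Mixing, Tech Rehearsal, Dress Soundcheck, Dress Run-through, Dress Block.
Rhythm Soundcheck starts before Vocals Overdub ends → Vocals Overdub and Rhythm Soundcheck overlap.
Sectional Soundcheck starts after Vocals Overdub ends; Vocals Overdub is clear from here.
Sectional Soundcheck starts before Rhythm Soundcheck ends → Rhythm Soundcheck and Sectional Soundcheck overlap.
Dress Mixing starts after Rhythm Soundcheck ends; Rhythm Soundcheck is clear from here.
Dress Mixing starts after Sectional Soundcheck ends; Sectional Soundcheck is clear from here.
Tech Rehearsal starts after Dress Mixing ends; Dress Mixing is clear from here.
Dress Soundcheck starts after Tech Rehearsal ends; Tech Rehearsal is clear from here.
Dress Run-through starts before Dress Soundcheck ends → Dress Soundcheck and Dress Run-through overlap.
Dress Block starts after Dress Soundcheck ends.
Dress Block starts after Dress Run-through ends.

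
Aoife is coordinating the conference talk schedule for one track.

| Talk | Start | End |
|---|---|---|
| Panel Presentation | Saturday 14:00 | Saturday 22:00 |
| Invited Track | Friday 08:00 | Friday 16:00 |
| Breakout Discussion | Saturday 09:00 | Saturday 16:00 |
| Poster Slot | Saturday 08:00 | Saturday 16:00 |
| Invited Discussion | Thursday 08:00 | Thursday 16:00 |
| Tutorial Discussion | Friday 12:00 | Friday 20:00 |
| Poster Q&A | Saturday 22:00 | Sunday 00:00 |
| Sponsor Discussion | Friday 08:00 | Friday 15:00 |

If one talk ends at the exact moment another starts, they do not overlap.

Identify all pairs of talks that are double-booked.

Sorted by start: Invited Discussion, Invited Track, Sponsor Discussion, Tutorial Discussion, Poster Slot, Breakout Discussion, Panel Presentation, Poster Q&A.
Invited Track starts after Invited Discussion ends, so Invited Discussion has no further overlaps.
Sponsor Discussion starts before Invited Track ends → Invited Track and Sponsor Discussion overlap.
Tutorial Discussion starts before Invited Track ends → Invited Track and Tutorial Discussion overlap.
Poster Slot starts after Invited Track ends, so Invited Track has no further overlaps.
Tutorial Discussion starts before Sponsor Discussion ends → Sponsor Discussion and Tutorial Discussion overlap.
Poster Slot starts after Sponsor Discussion ends, so Sponsor Discussion has no further overlaps.
Poster Slot starts after Tutorial Discussion ends, so Tutorial Discussion has no further overlaps.
Breakout Discussion starts before Poster Slot ends → Poster Slot and Breakout Discussion overlap.
Panel Presentation starts before Poster Slot ends → Poster Slot and Panel Presentation overlap.
Poster Q&A starts after Poster Slot ends.
Panel Presentation starts before Breakout Discussion ends → Breakout Discussion and Panel Presentation overlap.
Poster Q&A starts after Breakout Discussion ends.
Poster Q&A starts exactly when Panel Presentation ends (back-to-back, no overlap).

Breakout Discussion & Panel Presentation, Breakout Discussion & Poster Slot, Invited Track & Sponsor Discussion, Invited Track & Tutorial Discussion, Panel Presentation & Poster Slot, Sponsor Discussion & Tutorial Discussion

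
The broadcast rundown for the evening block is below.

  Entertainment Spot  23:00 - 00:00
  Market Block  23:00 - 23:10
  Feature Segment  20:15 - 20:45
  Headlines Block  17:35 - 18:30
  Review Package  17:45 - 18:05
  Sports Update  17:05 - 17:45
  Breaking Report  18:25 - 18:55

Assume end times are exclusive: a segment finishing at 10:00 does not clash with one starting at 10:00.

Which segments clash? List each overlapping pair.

Breaking Report & Headlines Block, Entertainment Spot & Market Block, Headlines Block & Review Package, Headlines Block & Sports Update

Sorted by start: Sports Update, Headlines Block, Review Package, Breaking Report, Feature Segment, Market Block, Entertainment Spot.
Headlines Block starts before Sports Update ends → Sports Update and Headlines Block overlap.
Review Package starts exactly when Sports Update ends (back-to-back, no overlap) — done with Sports Update.
Review Package starts before Headlines Block ends → Headlines Block and Review Package overlap.
Breaking Report starts before Headlines Block ends → Headlines Block and Breaking Report overlap.
Feature Segment starts after Headlines Block ends — done with Headlines Block.
Breaking Report starts after Review Package ends — done with Review Package.
Feature Segment starts after Breaking Report ends — done with Breaking Report.
Market Block starts after Feature Segment ends — done with Feature Segment.
Entertainment Spot starts before Market Block ends → Market Block and Entertainment Spot overlap.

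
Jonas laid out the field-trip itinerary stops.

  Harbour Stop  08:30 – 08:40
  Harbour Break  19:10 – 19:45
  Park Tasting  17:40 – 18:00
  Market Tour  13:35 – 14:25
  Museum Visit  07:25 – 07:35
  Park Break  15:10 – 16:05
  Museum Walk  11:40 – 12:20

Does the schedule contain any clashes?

No

Sorted by start: Museum Visit, Harbour Stop, Museum Walk, Market Tour, Park Break, Park Tasting, Harbour Break.
Harbour Stop starts after Museum Visit ends; Museum Visit is clear from here.
Museum Walk starts after Harbour Stop ends; Harbour Stop is clear from here.
Market Tour starts after Museum Walk ends; Museum Walk is clear from here.
Park Break starts after Market Tour ends; Market Tour is clear from here.
Park Tasting starts after Park Break ends; Park Break is clear from here.
Harbour Break starts after Park Tasting ends.
Every pair is clear; the schedule has no overlaps.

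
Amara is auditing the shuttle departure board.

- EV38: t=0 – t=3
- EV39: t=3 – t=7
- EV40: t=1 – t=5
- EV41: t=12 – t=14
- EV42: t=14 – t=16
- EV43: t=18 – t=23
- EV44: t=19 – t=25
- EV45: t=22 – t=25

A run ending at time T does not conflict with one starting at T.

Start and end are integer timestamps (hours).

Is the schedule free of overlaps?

Two intervals overlap when each starts before the other ends.
Sorted by start: EV38, EV40, EV39, EV41, EV42, EV43, EV44, EV45.
EV40 starts before EV38 ends → EV38 and EV40 overlap.
That's a conflict, so the schedule is not conflict-free.

No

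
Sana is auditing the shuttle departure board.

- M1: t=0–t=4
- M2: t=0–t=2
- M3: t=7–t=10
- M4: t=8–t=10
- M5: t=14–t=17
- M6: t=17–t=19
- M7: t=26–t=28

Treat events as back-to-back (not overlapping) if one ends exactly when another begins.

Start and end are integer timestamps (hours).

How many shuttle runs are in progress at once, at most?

2

Sort all start/end points and keep a running count:
t=0 start M1 → 1
t=0 start M2 → 2
t=2 end M2 → 1
t=4 end M1 → 0
t=7 start M3 → 1
t=8 start M4 → 2
t=10 end M3 → 1
t=10 end M4 → 0
t=14 start M5 → 1
t=17 end M5 → 0
t=17 start M6 → 1
t=19 end M6 → 0
t=26 start M7 → 1
t=28 end M7 → 0
Peak is 2, at t=0 (M1, M2).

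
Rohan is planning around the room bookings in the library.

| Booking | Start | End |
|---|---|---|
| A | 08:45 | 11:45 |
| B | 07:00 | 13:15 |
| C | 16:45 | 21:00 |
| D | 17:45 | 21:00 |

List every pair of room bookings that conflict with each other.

Two intervals overlap when each starts before the other ends.
Sorted by start: B, A, C, D.
A starts before B ends → B and A overlap.
C starts after B ends — done with B.
C starts after A ends — done with A.
D starts before C ends → C and D overlap.

A & B, C & D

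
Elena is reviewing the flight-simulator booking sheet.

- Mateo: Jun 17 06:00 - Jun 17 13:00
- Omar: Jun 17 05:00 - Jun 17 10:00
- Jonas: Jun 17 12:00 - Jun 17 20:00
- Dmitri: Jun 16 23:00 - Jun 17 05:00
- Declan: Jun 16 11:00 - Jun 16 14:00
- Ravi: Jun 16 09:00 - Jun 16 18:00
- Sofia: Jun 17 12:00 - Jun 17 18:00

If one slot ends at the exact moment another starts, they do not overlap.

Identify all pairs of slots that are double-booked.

Declan & Ravi, Jonas & Mateo, Jonas & Sofia, Mateo & Omar, Mateo & Sofia

Sorted by start: Ravi, Declan, Dmitri, Omar, Mateo, Sofia, Jonas.
Declan starts before Ravi ends → Ravi and Declan overlap.
Dmitri starts after Ravi ends, so Ravi has no further overlaps.
Dmitri starts after Declan ends, so Declan has no further overlaps.
Omar starts exactly when Dmitri ends (back-to-back, no overlap), so Dmitri has no further overlaps.
Mateo starts before Omar ends → Omar and Mateo overlap.
Sofia starts after Omar ends, so Omar has no further overlaps.
Sofia starts before Mateo ends → Mateo and Sofia overlap.
Jonas starts before Mateo ends → Mateo and Jonas overlap.
Jonas starts before Sofia ends → Sofia and Jonas overlap.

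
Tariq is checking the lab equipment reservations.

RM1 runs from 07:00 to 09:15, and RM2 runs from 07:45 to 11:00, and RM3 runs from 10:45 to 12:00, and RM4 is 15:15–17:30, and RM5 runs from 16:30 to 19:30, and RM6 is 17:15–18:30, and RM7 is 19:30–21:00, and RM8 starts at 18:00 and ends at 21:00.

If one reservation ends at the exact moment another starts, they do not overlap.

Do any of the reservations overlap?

Yes

Check each pair: they overlap iff neither finishes before the other starts.
Sorted by start: RM1, RM2, RM3, RM4, RM5, RM6, RM8, RM7.
RM2 starts before RM1 ends → RM1 and RM2 overlap.
That's a conflict, so the schedule is not conflict-free.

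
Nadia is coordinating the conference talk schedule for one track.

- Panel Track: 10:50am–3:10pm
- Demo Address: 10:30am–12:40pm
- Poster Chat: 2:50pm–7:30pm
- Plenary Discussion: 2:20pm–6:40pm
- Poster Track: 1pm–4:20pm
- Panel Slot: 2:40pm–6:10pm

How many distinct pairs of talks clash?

11

Sorted by start: Demo Address, Panel Track, Poster Track, Plenary Discussion, Panel Slot, Poster Chat.
Panel Track starts before Demo Address ends → Demo Address and Panel Track overlap.
Poster Track starts after Demo Address ends, so Demo Address has no further overlaps.
Poster Track starts before Panel Track ends → Panel Track and Poster Track overlap.
Plenary Discussion starts before Panel Track ends → Panel Track and Plenary Discussion overlap.
Panel Slot starts before Panel Track ends → Panel Track and Panel Slot overlap.
Poster Chat starts before Panel Track ends → Panel Track and Poster Chat overlap.
Plenary Discussion starts before Poster Track ends → Poster Track and Plenary Discussion overlap.
Panel Slot starts before Poster Track ends → Poster Track and Panel Slot overlap.
Poster Chat starts before Poster Track ends → Poster Track and Poster Chat overlap.
Panel Slot starts before Plenary Discussion ends → Plenary Discussion and Panel Slot overlap.
Poster Chat starts before Plenary Discussion ends → Plenary Discussion and Poster Chat overlap.
Poster Chat starts before Panel Slot ends → Panel Slot and Poster Chat overlap.
Overlapping pairs: Demo Address & Panel Track, Panel Slot & Panel Track, Panel Slot & Plenary Discussion, Panel Slot & Poster Chat, Panel Slot & Poster Track, Panel Track & Plenary Discussion, Panel Track & Poster Chat, Panel Track & Poster Track, Plenary Discussion & Poster Chat, Plenary Discussion & Poster Track, Poster Chat & Poster Track — 11 in total.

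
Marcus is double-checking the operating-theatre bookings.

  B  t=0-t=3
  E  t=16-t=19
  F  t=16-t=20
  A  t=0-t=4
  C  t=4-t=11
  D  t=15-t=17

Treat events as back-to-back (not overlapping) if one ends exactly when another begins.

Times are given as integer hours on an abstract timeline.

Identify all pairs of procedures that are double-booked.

Sorted by start: A, B, C, D, E, F.
B starts before A ends → A and B overlap.
C starts exactly when A ends (back-to-back, no overlap) — done with A.
C starts after B ends — done with B.
D starts after C ends — done with C.
E starts before D ends → D and E overlap.
F starts before D ends → D and F overlap.
F starts before E ends → E and F overlap.

A & B, D & E, D & F, E & F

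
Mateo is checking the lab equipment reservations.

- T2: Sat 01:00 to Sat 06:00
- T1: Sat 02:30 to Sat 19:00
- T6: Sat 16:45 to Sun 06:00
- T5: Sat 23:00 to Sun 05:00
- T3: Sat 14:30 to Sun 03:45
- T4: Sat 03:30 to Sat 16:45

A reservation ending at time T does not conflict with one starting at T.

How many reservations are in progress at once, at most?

3

Walk through starts and ends in time order (an end at T is processed before a start at T):
Sat 01:00 start T2 → 1
Sat 02:30 start T1 → 2
Sat 03:30 start T4 → 3
Sat 06:00 end T2 → 2
Sat 14:30 start T3 → 3
Sat 16:45 end T4 → 2
Sat 16:45 start T6 → 3
Sat 19:00 end T1 → 2
Sat 23:00 start T5 → 3
Sun 03:45 end T3 → 2
Sun 05:00 end T5 → 1
Sun 06:00 end T6 → 0
Peak is 3, at Sat 03:30 (T1, T2, T4).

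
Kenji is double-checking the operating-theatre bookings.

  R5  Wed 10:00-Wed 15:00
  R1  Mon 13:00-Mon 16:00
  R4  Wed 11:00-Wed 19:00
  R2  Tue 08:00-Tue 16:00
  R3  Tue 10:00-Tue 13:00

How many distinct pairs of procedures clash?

2

Two intervals overlap when each starts before the other ends.
Sorted by start: R1, R2, R3, R5, R4.
R2 starts after R1 ends, so nothing later overlaps R1 either.
R3 starts before R2 ends → R2 and R3 overlap.
R5 starts after R2 ends, so nothing later overlaps R2 either.
R5 starts after R3 ends, so nothing later overlaps R3 either.
R4 starts before R5 ends → R5 and R4 overlap.
Overlapping pairs: R2 & R3, R4 & R5 — 2 in total.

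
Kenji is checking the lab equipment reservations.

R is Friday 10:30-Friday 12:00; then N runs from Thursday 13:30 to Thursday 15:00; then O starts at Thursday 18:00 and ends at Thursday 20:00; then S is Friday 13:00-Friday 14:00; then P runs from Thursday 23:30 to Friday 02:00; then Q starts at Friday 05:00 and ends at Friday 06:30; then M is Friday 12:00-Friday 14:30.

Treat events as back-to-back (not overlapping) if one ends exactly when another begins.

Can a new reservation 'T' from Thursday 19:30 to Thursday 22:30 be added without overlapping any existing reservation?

N: ends Thursday 15:00 at or before T starts Thursday 19:30 → clear.
O: starts Thursday 18:00 before T ends Thursday 22:30, and ends Thursday 20:00 after T starts Thursday 19:30 → overlap.
P: starts Thursday 23:30 at or after T ends Thursday 22:30 → clear.
Q: starts Friday 05:00 at or after T ends Thursday 22:30 → clear.
R: starts Friday 10:30 at or after T ends Thursday 22:30 → clear.
M: starts Friday 12:00 at or after T ends Thursday 22:30 → clear.
S: starts Friday 13:00 at or after T ends Thursday 22:30 → clear.
T overlaps O.

No — it overlaps O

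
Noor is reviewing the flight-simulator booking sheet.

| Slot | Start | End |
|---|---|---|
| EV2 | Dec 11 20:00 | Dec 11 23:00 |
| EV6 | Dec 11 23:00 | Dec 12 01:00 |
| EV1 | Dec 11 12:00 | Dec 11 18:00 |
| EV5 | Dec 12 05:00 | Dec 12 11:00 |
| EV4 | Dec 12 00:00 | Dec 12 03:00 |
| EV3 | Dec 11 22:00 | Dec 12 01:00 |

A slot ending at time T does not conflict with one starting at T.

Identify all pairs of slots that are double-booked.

EV2 & EV3, EV3 & EV4, EV3 & EV6, EV4 & EV6

Two intervals overlap when each starts before the other ends.
Sorted by start: EV1, EV2, EV3, EV6, EV4, EV5.
EV2 starts after EV1 ends, so EV1 has no further overlaps.
EV3 starts before EV2 ends → EV2 and EV3 overlap.
EV6 starts exactly when EV2 ends (back-to-back, no overlap), so EV2 has no further overlaps.
EV6 starts before EV3 ends → EV3 and EV6 overlap.
EV4 starts before EV3 ends → EV3 and EV4 overlap.
EV5 starts after EV3 ends.
EV4 starts before EV6 ends → EV6 and EV4 overlap.
EV5 starts after EV6 ends.
EV5 starts after EV4 ends.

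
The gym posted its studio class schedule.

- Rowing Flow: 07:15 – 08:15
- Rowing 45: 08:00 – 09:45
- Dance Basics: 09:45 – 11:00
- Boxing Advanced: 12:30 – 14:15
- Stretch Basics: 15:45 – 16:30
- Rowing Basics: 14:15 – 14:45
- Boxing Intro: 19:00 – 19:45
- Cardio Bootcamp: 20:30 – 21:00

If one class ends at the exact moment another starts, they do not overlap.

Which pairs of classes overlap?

Rowing 45 & Rowing Flow

Sorted by start: Rowing Flow, Rowing 45, Dance Basics, Boxing Advanced, Rowing Basics, Stretch Basics, Boxing Intro, Cardio Bootcamp.
Rowing 45 starts before Rowing Flow ends → Rowing Flow and Rowing 45 overlap.
Dance Basics starts after Rowing Flow ends — done with Rowing Flow.
Dance Basics starts exactly when Rowing 45 ends (back-to-back, no overlap) — done with Rowing 45.
Boxing Advanced starts after Dance Basics ends — done with Dance Basics.
Rowing Basics starts exactly when Boxing Advanced ends (back-to-back, no overlap) — done with Boxing Advanced.
Stretch Basics starts after Rowing Basics ends — done with Rowing Basics.
Boxing Intro starts after Stretch Basics ends — done with Stretch Basics.
Cardio Bootcamp starts after Boxing Intro ends.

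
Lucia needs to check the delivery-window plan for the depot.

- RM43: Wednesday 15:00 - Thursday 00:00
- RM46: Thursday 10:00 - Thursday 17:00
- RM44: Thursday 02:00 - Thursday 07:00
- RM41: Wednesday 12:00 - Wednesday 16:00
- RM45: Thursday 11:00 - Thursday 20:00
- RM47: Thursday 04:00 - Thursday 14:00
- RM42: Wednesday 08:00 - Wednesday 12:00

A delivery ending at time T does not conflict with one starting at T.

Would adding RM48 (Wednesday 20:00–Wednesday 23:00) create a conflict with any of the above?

Yes — it overlaps RM43

RM42: ends Wednesday 12:00 at or before RM48 starts Wednesday 20:00 → clear.
RM41: ends Wednesday 16:00 at or before RM48 starts Wednesday 20:00 → clear.
RM43: starts Wednesday 15:00 before RM48 ends Wednesday 23:00, and ends Thursday 00:00 after RM48 starts Wednesday 20:00 → overlap.
RM44: starts Thursday 02:00 at or after RM48 ends Wednesday 23:00 → clear.
RM47: starts Thursday 04:00 at or after RM48 ends Wednesday 23:00 → clear.
RM46: starts Thursday 10:00 at or after RM48 ends Wednesday 23:00 → clear.
RM45: starts Thursday 11:00 at or after RM48 ends Wednesday 23:00 → clear.
RM48 overlaps RM43.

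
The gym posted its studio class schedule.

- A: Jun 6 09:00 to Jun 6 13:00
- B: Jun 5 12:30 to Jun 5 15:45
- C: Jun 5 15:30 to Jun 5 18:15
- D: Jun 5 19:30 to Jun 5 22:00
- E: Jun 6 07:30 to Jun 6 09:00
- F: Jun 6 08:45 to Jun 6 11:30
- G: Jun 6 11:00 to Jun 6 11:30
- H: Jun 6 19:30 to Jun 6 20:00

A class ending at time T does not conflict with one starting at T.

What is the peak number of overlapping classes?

Walk through starts and ends in time order (an end at T is processed before a start at T):
Jun 5 12:30 start B → 1
Jun 5 15:30 start C → 2
Jun 5 15:45 end B → 1
Jun 5 18:15 end C → 0
Jun 5 19:30 start D → 1
Jun 5 22:00 end D → 0
Jun 6 07:30 start E → 1
Jun 6 08:45 start F → 2
Jun 6 09:00 end E → 1
Jun 6 09:00 start A → 2
Jun 6 11:00 start G → 3
Jun 6 11:30 end F → 2
Jun 6 11:30 end G → 1
Jun 6 13:00 end A → 0
Jun 6 19:30 start H → 1
Jun 6 20:00 end H → 0
Peak is 3, at Jun 6 11:00 (A, F, G).

3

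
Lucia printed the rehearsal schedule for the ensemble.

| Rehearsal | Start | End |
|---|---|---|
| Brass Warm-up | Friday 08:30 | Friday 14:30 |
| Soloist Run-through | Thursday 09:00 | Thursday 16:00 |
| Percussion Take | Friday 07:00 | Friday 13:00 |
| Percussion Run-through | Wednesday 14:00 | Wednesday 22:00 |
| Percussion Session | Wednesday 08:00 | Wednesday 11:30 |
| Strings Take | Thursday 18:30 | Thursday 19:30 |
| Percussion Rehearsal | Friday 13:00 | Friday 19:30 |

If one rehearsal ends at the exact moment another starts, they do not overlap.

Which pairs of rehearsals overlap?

Two intervals overlap when each starts before the other ends.
Sorted by start: Percussion Session, Percussion Run-through, Soloist Run-through, Strings Take, Percussion Take, Brass Warm-up, Percussion Rehearsal.
Percussion Run-through starts after Percussion Session ends; Percussion Session is clear from here.
Soloist Run-through starts after Percussion Run-through ends; Percussion Run-through is clear from here.
Strings Take starts after Soloist Run-through ends; Soloist Run-through is clear from here.
Percussion Take starts after Strings Take ends; Strings Take is clear from here.
Brass Warm-up starts before Percussion Take ends → Percussion Take and Brass Warm-up overlap.
Percussion Rehearsal starts exactly when Percussion Take ends (back-to-back, no overlap).
Percussion Rehearsal starts before Brass Warm-up ends → Brass Warm-up and Percussion Rehearsal overlap.

Brass Warm-up & Percussion Rehearsal, Brass Warm-up & Percussion Take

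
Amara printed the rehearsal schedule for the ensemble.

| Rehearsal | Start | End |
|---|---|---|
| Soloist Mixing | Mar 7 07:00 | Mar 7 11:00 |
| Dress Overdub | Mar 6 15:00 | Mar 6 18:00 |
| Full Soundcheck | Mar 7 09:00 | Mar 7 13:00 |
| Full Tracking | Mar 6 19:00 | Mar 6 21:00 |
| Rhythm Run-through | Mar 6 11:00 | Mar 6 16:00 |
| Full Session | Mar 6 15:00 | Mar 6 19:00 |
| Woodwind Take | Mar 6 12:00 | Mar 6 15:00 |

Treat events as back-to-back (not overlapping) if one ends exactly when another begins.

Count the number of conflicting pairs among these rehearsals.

5

Sorted by start: Rhythm Run-through, Woodwind Take, Full Session, Dress Overdub, Full Tracking, Soloist Mixing, Full Soundcheck.
Woodwind Take starts before Rhythm Run-through ends → Rhythm Run-through and Woodwind Take overlap.
Full Session starts before Rhythm Run-through ends → Rhythm Run-through and Full Session overlap.
Dress Overdub starts before Rhythm Run-through ends → Rhythm Run-through and Dress Overdub overlap.
Full Tracking starts after Rhythm Run-through ends, so nothing later overlaps Rhythm Run-through either.
Full Session starts exactly when Woodwind Take ends (back-to-back, no overlap), so nothing later overlaps Woodwind Take either.
Dress Overdub starts before Full Session ends → Full Session and Dress Overdub overlap.
Full Tracking starts exactly when Full Session ends (back-to-back, no overlap), so nothing later overlaps Full Session either.
Full Tracking starts after Dress Overdub ends, so nothing later overlaps Dress Overdub either.
Soloist Mixing starts after Full Tracking ends, so nothing later overlaps Full Tracking either.
Full Soundcheck starts before Soloist Mixing ends → Soloist Mixing and Full Soundcheck overlap.
Overlapping pairs: Dress Overdub & Full Session, Dress Overdub & Rhythm Run-through, Full Session & Rhythm Run-through, Full Soundcheck & Soloist Mixing, Rhythm Run-through & Woodwind Take — 5 in total.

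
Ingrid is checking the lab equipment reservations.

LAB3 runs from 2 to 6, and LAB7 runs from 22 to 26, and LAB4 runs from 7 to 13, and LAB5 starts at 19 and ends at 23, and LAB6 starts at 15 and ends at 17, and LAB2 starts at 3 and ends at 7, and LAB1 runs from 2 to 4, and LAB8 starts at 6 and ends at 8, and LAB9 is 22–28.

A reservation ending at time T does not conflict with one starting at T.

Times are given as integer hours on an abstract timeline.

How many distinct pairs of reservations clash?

8

Sorted by start: LAB1, LAB3, LAB2, LAB8, LAB4, LAB6, LAB5, LAB7, LAB9.
LAB3 starts before LAB1 ends → LAB1 and LAB3 overlap.
LAB2 starts before LAB1 ends → LAB1 and LAB2 overlap.
LAB8 starts after LAB1 ends, so LAB1 has no further overlaps.
LAB2 starts before LAB3 ends → LAB3 and LAB2 overlap.
LAB8 starts exactly when LAB3 ends (back-to-back, no overlap), so LAB3 has no further overlaps.
LAB8 starts before LAB2 ends → LAB2 and LAB8 overlap.
LAB4 starts exactly when LAB2 ends (back-to-back, no overlap), so LAB2 has no further overlaps.
LAB4 starts before LAB8 ends → LAB8 and LAB4 overlap.
LAB6 starts after LAB8 ends, so LAB8 has no further overlaps.
LAB6 starts after LAB4 ends, so LAB4 has no further overlaps.
LAB5 starts after LAB6 ends, so LAB6 has no further overlaps.
LAB7 starts before LAB5 ends → LAB5 and LAB7 overlap.
LAB9 starts before LAB5 ends → LAB5 and LAB9 overlap.
LAB9 starts before LAB7 ends → LAB7 and LAB9 overlap.
Overlapping pairs: LAB1 & LAB2, LAB1 & LAB3, LAB2 & LAB3, LAB2 & LAB8, LAB4 & LAB8, LAB5 & LAB7, LAB5 & LAB9, LAB7 & LAB9 — 8 in total.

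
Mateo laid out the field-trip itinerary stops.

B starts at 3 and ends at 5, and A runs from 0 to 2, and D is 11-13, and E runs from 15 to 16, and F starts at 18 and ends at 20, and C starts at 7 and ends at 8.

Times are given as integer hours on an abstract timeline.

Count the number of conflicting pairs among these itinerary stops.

Check each pair: they overlap iff neither finishes before the other starts.
Sorted by start: A, B, C, D, E, F.
B starts after A ends, so nothing later overlaps A either.
C starts after B ends, so nothing later overlaps B either.
D starts after C ends, so nothing later overlaps C either.
E starts after D ends, so nothing later overlaps D either.
F starts after E ends.
No pair overlaps.

0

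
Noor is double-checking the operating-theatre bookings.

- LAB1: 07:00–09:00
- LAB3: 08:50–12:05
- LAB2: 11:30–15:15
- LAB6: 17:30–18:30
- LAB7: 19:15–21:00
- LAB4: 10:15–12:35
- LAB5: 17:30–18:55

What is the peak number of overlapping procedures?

Walk through starts and ends in time order (an end at T is processed before a start at T):
07:00 start LAB1 → 1
08:50 start LAB3 → 2
09:00 end LAB1 → 1
10:15 start LAB4 → 2
11:30 start LAB2 → 3
12:05 end LAB3 → 2
12:35 end LAB4 → 1
15:15 end LAB2 → 0
17:30 start LAB5 → 1
17:30 start LAB6 → 2
18:30 end LAB6 → 1
18:55 end LAB5 → 0
19:15 start LAB7 → 1
21:00 end LAB7 → 0
Peak is 3, at 11:30 (LAB2, LAB3, LAB4).

3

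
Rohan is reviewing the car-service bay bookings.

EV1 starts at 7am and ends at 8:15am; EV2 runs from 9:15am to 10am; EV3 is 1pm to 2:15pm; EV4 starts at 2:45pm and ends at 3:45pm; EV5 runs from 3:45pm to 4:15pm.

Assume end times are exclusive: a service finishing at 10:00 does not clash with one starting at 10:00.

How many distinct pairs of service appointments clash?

0

Sorted by start: EV1, EV2, EV3, EV4, EV5.
EV2 starts after EV1 ends — done with EV1.
EV3 starts after EV2 ends — done with EV2.
EV4 starts after EV3 ends — done with EV3.
EV5 starts exactly when EV4 ends (back-to-back, no overlap).
No pair overlaps.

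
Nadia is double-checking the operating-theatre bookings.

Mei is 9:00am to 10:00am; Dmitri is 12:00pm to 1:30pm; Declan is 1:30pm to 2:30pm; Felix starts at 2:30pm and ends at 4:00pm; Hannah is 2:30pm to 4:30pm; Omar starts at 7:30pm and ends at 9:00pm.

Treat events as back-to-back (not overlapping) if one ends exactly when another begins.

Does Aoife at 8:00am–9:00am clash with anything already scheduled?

No — it doesn't clash with anything

Mei: starts 9:00am at or after Aoife ends 9:00am → clear.
Dmitri: starts 12:00pm at or after Aoife ends 9:00am → clear.
Declan: starts 1:30pm at or after Aoife ends 9:00am → clear.
Felix: starts 2:30pm at or after Aoife ends 9:00am → clear.
Hannah: starts 2:30pm at or after Aoife ends 9:00am → clear.
Omar: starts 7:30pm at or after Aoife ends 9:00am → clear.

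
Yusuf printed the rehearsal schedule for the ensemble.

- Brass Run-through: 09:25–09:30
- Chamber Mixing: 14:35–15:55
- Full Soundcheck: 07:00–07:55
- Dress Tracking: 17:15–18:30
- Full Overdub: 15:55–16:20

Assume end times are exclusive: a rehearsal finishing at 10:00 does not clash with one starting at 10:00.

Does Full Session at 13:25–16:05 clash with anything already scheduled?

Full Soundcheck: ends 07:55 at or before Full Session starts 13:25 → clear.
Brass Run-through: ends 09:30 at or before Full Session starts 13:25 → clear.
Chamber Mixing: starts 14:35 before Full Session ends 16:05, and ends 15:55 after Full Session starts 13:25 → overlap.
Full Overdub: starts 15:55 before Full Session ends 16:05, and ends 16:20 after Full Session starts 13:25 → overlap.
Dress Tracking: starts 17:15 at or after Full Session ends 16:05 → clear.
Full Session overlaps Full Overdub, Chamber Mixing.

Yes — it overlaps Chamber Mixing, Full Overdub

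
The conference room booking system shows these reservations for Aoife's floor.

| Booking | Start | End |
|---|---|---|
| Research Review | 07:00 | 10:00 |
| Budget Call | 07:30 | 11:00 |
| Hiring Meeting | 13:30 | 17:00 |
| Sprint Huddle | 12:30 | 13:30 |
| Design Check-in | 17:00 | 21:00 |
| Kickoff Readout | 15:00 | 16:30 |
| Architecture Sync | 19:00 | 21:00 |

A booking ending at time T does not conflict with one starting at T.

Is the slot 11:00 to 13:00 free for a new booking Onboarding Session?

Research Review: ends 10:00 at or before Onboarding Session starts 11:00 → clear.
Budget Call: ends 11:00 at or before Onboarding Session starts 11:00 → clear.
Sprint Huddle: starts 12:30 before Onboarding Session ends 13:00, and ends 13:30 after Onboarding Session starts 11:00 → overlap.
Hiring Meeting: starts 13:30 at or after Onboarding Session ends 13:00 → clear.
Kickoff Readout: starts 15:00 at or after Onboarding Session ends 13:00 → clear.
Design Check-in: starts 17:00 at or after Onboarding Session ends 13:00 → clear.
Architecture Sync: starts 19:00 at or after Onboarding Session ends 13:00 → clear.
Onboarding Session overlaps Sprint Huddle.

No — it overlaps Sprint Huddle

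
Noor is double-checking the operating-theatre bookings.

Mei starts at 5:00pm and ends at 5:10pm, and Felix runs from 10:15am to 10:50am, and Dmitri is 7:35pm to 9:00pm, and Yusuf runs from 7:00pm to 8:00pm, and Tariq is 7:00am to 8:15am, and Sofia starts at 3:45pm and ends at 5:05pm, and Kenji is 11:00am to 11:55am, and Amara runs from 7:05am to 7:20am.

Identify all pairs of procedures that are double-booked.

Sorted by start: Tariq, Amara, Felix, Kenji, Sofia, Mei, Yusuf, Dmitri.
Amara starts before Tariq ends → Tariq and Amara overlap.
Felix starts after Tariq ends, so nothing later overlaps Tariq either.
Felix starts after Amara ends, so nothing later overlaps Amara either.
Kenji starts after Felix ends, so nothing later overlaps Felix either.
Sofia starts after Kenji ends, so nothing later overlaps Kenji either.
Mei starts before Sofia ends → Sofia and Mei overlap.
Yusuf starts after Sofia ends, so nothing later overlaps Sofia either.
Yusuf starts after Mei ends, so nothing later overlaps Mei either.
Dmitri starts before Yusuf ends → Yusuf and Dmitri overlap.

Amara & Tariq, Dmitri & Yusuf, Mei & Sofia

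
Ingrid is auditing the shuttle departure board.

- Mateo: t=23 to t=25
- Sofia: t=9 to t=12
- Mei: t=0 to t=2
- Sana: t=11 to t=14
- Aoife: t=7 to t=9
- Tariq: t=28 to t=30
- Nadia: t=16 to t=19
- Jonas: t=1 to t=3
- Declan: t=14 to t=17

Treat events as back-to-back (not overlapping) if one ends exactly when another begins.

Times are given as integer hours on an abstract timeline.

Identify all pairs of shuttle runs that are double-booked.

Declan & Nadia, Jonas & Mei, Sana & Sofia

Two intervals overlap when each starts before the other ends.
Sorted by start: Mei, Jonas, Aoife, Sofia, Sana, Declan, Nadia, Mateo, Tariq.
Jonas starts before Mei ends → Mei and Jonas overlap.
Aoife starts after Mei ends — done with Mei.
Aoife starts after Jonas ends — done with Jonas.
Sofia starts exactly when Aoife ends (back-to-back, no overlap) — done with Aoife.
Sana starts before Sofia ends → Sofia and Sana overlap.
Declan starts after Sofia ends — done with Sofia.
Declan starts exactly when Sana ends (back-to-back, no overlap) — done with Sana.
Nadia starts before Declan ends → Declan and Nadia overlap.
Mateo starts after Declan ends — done with Declan.
Mateo starts after Nadia ends — done with Nadia.
Tariq starts after Mateo ends.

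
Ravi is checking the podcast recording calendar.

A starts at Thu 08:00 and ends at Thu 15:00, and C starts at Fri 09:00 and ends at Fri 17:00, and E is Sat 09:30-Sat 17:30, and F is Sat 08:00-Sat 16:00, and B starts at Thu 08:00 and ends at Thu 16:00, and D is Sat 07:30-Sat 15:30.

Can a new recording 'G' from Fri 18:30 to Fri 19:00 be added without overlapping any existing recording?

Yes — the slot is free

A: ends Thu 15:00 at or before G starts Fri 18:30 → clear.
B: ends Thu 16:00 at or before G starts Fri 18:30 → clear.
C: ends Fri 17:00 at or before G starts Fri 18:30 → clear.
D: starts Sat 07:30 at or after G ends Fri 19:00 → clear.
F: starts Sat 08:00 at or after G ends Fri 19:00 → clear.
E: starts Sat 09:30 at or after G ends Fri 19:00 → clear.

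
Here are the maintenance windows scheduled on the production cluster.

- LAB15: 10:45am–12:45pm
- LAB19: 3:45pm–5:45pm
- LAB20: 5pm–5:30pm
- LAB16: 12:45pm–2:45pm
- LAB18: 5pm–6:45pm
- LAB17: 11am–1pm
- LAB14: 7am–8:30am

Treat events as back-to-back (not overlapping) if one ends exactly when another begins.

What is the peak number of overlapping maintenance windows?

3

Sort all start/end points and keep a running count:
7am start LAB14 → 1
8:30am end LAB14 → 0
10:45am start LAB15 → 1
11am start LAB17 → 2
12:45pm end LAB15 → 1
12:45pm start LAB16 → 2
1pm end LAB17 → 1
2:45pm end LAB16 → 0
3:45pm start LAB19 → 1
5pm start LAB18 → 2
5pm start LAB20 → 3
5:30pm end LAB20 → 2
5:45pm end LAB19 → 1
6:45pm end LAB18 → 0
Peak is 3, at 5pm (LAB18, LAB19, LAB20).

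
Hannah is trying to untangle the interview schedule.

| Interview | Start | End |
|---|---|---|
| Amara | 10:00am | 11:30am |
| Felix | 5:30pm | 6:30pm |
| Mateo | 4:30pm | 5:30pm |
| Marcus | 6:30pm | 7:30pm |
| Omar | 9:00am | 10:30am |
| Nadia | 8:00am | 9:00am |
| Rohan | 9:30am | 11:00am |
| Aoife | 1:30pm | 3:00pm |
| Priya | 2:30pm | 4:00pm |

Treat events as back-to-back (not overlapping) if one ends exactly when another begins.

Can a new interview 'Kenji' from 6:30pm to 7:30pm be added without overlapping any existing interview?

Nadia: ends 9:00am at or before Kenji starts 6:30pm → clear.
Omar: ends 10:30am at or before Kenji starts 6:30pm → clear.
Rohan: ends 11:00am at or before Kenji starts 6:30pm → clear.
Amara: ends 11:30am at or before Kenji starts 6:30pm → clear.
Aoife: ends 3:00pm at or before Kenji starts 6:30pm → clear.
Priya: ends 4:00pm at or before Kenji starts 6:30pm → clear.
Mateo: ends 5:30pm at or before Kenji starts 6:30pm → clear.
Felix: ends 6:30pm at or before Kenji starts 6:30pm → clear.
Marcus: starts 6:30pm before Kenji ends 7:30pm, and ends 7:30pm after Kenji starts 6:30pm → overlap.
Kenji overlaps Marcus.

No — it overlaps Marcus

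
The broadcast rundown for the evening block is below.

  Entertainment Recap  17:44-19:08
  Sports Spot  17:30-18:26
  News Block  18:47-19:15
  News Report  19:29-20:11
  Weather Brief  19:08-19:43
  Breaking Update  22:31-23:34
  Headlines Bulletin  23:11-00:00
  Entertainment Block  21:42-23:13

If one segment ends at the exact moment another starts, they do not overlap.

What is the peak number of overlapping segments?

Sweep the timeline, counting +1 at each start and −1 at each end (ends before starts at a tie):
17:30 start Sports Spot → 1
17:44 start Entertainment Recap → 2
18:26 end Sports Spot → 1
18:47 start News Block → 2
19:08 end Entertainment Recap → 1
19:08 start Weather Brief → 2
19:15 end News Block → 1
19:29 start News Report → 2
19:43 end Weather Brief → 1
20:11 end News Report → 0
21:42 start Entertainment Block → 1
22:31 start Breaking Update → 2
23:11 start Headlines Bulletin → 3
23:13 end Entertainment Block → 2
23:34 end Breaking Update → 1
00:00 end Headlines Bulletin → 0
Peak is 3, at 23:11 (Breaking Update, Entertainment Block, Headlines Bulletin).

3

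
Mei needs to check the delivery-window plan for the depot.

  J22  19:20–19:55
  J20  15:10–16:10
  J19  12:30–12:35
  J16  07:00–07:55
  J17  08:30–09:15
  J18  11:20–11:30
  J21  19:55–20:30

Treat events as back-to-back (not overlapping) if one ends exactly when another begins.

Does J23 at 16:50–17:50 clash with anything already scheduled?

No — it doesn't clash with anything

J16: ends 07:55 at or before J23 starts 16:50 → clear.
J17: ends 09:15 at or before J23 starts 16:50 → clear.
J18: ends 11:30 at or before J23 starts 16:50 → clear.
J19: ends 12:35 at or before J23 starts 16:50 → clear.
J20: ends 16:10 at or before J23 starts 16:50 → clear.
J22: starts 19:20 at or after J23 ends 17:50 → clear.
J21: starts 19:55 at or after J23 ends 17:50 → clear.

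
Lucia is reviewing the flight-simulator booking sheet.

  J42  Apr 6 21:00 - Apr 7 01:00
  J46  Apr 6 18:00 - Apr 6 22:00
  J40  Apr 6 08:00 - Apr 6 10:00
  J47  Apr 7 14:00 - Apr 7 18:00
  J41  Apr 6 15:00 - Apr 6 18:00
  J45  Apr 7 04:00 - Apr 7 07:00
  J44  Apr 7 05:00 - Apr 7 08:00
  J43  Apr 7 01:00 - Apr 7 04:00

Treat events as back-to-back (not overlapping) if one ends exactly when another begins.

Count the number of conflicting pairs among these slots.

Sorted by start: J40, J41, J46, J42, J43, J45, J44, J47.
J41 starts after J40 ends — done with J40.
J46 starts exactly when J41 ends (back-to-back, no overlap) — done with J41.
J42 starts before J46 ends → J46 and J42 overlap.
J43 starts after J46 ends — done with J46.
J43 starts exactly when J42 ends (back-to-back, no overlap) — done with J42.
J45 starts exactly when J43 ends (back-to-back, no overlap) — done with J43.
J44 starts before J45 ends → J45 and J44 overlap.
J47 starts after J45 ends.
J47 starts after J44 ends.
Overlapping pairs: J42 & J46, J44 & J45 — 2 in total.

2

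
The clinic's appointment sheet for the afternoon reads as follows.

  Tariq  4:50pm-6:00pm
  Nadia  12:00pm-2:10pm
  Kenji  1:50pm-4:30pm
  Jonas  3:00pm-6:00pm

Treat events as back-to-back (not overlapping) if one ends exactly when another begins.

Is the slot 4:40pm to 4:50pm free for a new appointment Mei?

No — it overlaps Jonas

Nadia: ends 2:10pm at or before Mei starts 4:40pm → clear.
Kenji: ends 4:30pm at or before Mei starts 4:40pm → clear.
Jonas: starts 3:00pm before Mei ends 4:50pm, and ends 6:00pm after Mei starts 4:40pm → overlap.
Tariq: starts 4:50pm at or after Mei ends 4:50pm → clear.
Mei overlaps Jonas.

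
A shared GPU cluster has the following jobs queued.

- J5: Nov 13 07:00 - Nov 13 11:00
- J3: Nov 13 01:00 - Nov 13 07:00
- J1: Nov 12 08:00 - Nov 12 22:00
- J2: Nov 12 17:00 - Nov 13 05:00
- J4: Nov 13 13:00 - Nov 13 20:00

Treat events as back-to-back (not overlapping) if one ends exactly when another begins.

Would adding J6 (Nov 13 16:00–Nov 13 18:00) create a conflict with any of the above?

Yes — it overlaps J4

J1: ends Nov 12 22:00 at or before J6 starts Nov 13 16:00 → clear.
J2: ends Nov 13 05:00 at or before J6 starts Nov 13 16:00 → clear.
J3: ends Nov 13 07:00 at or before J6 starts Nov 13 16:00 → clear.
J5: ends Nov 13 11:00 at or before J6 starts Nov 13 16:00 → clear.
J4: starts Nov 13 13:00 before J6 ends Nov 13 18:00, and ends Nov 13 20:00 after J6 starts Nov 13 16:00 → overlap.
J6 overlaps J4.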